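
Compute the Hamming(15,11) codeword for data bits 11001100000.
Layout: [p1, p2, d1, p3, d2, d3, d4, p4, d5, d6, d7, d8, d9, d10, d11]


Parity bits: p1=1, p2=0, p3=1, p4=0

101110001100000


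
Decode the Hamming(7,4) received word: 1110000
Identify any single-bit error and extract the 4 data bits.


Syndrome = 0: no error detected

Data: 1000 (no errors)


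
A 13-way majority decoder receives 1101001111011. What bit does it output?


Ones: 9 out of 13
Threshold: 7

1 (9/13 voted 1)


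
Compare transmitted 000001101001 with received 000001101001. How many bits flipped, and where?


XOR: 000000000000

0 errors (received matches sent)


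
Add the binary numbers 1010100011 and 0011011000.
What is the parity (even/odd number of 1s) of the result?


1010100011 = 675
0011011000 = 216
Sum = 891 = 1101111011
1s count = 8

even parity (8 ones in 1101111011)


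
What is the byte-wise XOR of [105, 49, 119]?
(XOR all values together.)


XOR chain: 105 ^ 49 ^ 119 = 47

47


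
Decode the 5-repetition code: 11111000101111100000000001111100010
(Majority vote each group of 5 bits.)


Groups: 11111, 00010, 11111, 00000, 00000, 11111, 00010
Majority votes: 1010010

1010010


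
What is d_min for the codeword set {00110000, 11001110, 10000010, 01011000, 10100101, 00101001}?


Comparing all pairs, minimum distance: 3
Can detect 2 errors, correct 1 errors

3


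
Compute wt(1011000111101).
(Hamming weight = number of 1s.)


Counting 1s in 1011000111101

8


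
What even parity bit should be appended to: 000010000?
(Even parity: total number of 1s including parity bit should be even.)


Number of 1s in data: 1
Parity bit: 1

1


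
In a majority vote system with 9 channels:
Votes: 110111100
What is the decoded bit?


Ones: 6 out of 9
Threshold: 5

1 (6/9 voted 1)


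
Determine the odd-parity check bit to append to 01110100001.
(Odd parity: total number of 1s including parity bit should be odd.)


Number of 1s in data: 5
Parity bit: 0

0


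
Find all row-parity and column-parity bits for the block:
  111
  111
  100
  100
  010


Row parities: 11111
Column parities: 010

Row P: 11111, Col P: 010, Corner: 1


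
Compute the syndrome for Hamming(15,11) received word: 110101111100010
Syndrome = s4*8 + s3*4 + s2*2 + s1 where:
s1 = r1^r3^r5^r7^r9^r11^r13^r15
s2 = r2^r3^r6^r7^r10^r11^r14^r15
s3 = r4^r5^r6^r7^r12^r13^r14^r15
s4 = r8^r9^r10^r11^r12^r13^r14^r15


s1=1, s2=1, s3=0, s4=0

Syndrome = 3 (error at position 3)


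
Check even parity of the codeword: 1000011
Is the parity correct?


Number of 1s: 3

No, parity error (3 ones)


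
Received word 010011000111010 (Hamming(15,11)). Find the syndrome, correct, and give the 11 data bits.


Syndrome = 2: error at position 2

Data: 01100111010 (corrected bit 2)


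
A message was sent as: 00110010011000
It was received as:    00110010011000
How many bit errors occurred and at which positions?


XOR: 00000000000000

0 errors (received matches sent)


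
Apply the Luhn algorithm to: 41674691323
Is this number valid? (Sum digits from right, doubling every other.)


Luhn sum = 45
45 mod 10 = 5

Invalid (Luhn sum mod 10 = 5)


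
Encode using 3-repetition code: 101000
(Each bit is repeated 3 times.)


Each bit -> 3 copies

111000111000000000


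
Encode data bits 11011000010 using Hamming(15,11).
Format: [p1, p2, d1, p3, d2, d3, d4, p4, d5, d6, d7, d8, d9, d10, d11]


Parity bits: p1=0, p2=1, p3=1, p4=0

011110101000010


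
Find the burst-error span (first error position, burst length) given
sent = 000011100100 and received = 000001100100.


XOR: 000010000000

Burst at position 4, length 1


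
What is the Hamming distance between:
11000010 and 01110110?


XOR: 10110100
Count of 1s: 4

4


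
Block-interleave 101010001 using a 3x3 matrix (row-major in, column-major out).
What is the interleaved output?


Matrix:
  101
  010
  001
Read columns: 100010101

100010101


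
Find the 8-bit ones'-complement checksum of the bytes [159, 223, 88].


Sum = 470 mod 256 = 214
Complement = 41

41


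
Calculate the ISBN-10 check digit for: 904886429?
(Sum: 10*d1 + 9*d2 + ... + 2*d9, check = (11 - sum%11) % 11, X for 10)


Weighted sum: 296
296 mod 11 = 10

Check digit: 1


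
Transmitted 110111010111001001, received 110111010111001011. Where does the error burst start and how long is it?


XOR: 000000000000000010

Burst at position 16, length 1


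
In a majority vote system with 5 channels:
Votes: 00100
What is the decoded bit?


Ones: 1 out of 5
Threshold: 3

0 (1/5 voted 1)


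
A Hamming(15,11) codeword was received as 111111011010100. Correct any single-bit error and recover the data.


Syndrome = 0: no error detected

Data: 11101010100 (no errors)


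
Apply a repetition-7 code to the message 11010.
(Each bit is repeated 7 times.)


Each bit -> 7 copies

11111111111111000000011111110000000


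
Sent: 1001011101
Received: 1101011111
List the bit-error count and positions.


XOR: 0100000010

2 error(s) at position(s): 1, 8


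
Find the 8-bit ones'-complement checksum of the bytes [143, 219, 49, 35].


Sum = 446 mod 256 = 190
Complement = 65

65


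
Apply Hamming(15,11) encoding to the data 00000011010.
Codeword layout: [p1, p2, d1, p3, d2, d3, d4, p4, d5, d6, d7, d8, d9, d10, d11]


Parity bits: p1=1, p2=0, p3=0, p4=1

100000010011010


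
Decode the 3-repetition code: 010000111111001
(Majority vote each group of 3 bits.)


Groups: 010, 000, 111, 111, 001
Majority votes: 00110

00110


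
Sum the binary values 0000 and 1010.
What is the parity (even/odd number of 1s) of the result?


0000 = 0
1010 = 10
Sum = 10 = 1010
1s count = 2

even parity (2 ones in 1010)


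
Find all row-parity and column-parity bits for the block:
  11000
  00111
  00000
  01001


Row parities: 0100
Column parities: 10110

Row P: 0100, Col P: 10110, Corner: 1


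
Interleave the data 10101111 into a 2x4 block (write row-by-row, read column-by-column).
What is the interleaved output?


Matrix:
  1010
  1111
Read columns: 11011101

11011101


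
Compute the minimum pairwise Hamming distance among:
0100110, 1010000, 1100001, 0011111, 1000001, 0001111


Comparing all pairs, minimum distance: 1
Can detect 0 errors, correct 0 errors

1


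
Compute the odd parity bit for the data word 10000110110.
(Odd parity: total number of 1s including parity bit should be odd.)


Number of 1s in data: 5
Parity bit: 0

0


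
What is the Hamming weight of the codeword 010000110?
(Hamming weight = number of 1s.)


Counting 1s in 010000110

3


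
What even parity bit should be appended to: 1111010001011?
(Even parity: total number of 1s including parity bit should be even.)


Number of 1s in data: 8
Parity bit: 0

0


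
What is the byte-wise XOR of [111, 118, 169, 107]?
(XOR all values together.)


XOR chain: 111 ^ 118 ^ 169 ^ 107 = 219

219


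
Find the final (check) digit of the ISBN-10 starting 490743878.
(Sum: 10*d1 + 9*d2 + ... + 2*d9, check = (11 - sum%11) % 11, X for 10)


Weighted sum: 278
278 mod 11 = 3

Check digit: 8


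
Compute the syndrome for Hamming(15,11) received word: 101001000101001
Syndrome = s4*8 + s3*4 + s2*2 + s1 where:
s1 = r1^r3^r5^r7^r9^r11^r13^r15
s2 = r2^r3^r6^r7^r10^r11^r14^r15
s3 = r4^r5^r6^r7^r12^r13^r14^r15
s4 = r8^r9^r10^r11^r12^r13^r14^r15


s1=1, s2=0, s3=1, s4=1

Syndrome = 13 (error at position 13)


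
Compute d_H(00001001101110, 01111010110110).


XOR: 01110011011000
Count of 1s: 7

7


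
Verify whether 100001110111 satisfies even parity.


Number of 1s: 7

No, parity error (7 ones)


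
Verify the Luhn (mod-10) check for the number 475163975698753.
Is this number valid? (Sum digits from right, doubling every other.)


Luhn sum = 77
77 mod 10 = 7

Invalid (Luhn sum mod 10 = 7)


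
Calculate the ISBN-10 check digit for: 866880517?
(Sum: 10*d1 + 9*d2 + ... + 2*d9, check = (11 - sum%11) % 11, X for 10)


Weighted sum: 323
323 mod 11 = 4

Check digit: 7


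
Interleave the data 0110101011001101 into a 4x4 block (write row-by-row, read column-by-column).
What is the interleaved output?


Matrix:
  0110
  1010
  1100
  1101
Read columns: 0111101111000001

0111101111000001


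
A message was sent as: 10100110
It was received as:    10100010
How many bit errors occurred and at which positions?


XOR: 00000100

1 error(s) at position(s): 5


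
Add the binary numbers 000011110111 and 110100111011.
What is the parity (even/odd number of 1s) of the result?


000011110111 = 247
110100111011 = 3387
Sum = 3634 = 111000110010
1s count = 6

even parity (6 ones in 111000110010)


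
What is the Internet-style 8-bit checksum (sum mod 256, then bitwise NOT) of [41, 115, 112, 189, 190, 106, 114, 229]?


Sum = 1096 mod 256 = 72
Complement = 183

183


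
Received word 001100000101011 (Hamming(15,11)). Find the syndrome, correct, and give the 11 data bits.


Syndrome = 0: no error detected

Data: 10000101011 (no errors)


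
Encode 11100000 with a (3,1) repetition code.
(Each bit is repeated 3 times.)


Each bit -> 3 copies

111111111000000000000000


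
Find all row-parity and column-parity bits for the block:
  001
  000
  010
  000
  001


Row parities: 10101
Column parities: 010

Row P: 10101, Col P: 010, Corner: 1


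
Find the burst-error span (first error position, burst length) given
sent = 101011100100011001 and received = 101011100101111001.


XOR: 000000000001100000

Burst at position 11, length 2


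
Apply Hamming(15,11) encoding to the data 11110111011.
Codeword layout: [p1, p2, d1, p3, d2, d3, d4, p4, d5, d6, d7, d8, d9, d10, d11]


Parity bits: p1=1, p2=1, p3=0, p4=1

111011110111011


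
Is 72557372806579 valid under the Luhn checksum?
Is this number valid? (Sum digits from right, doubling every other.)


Luhn sum = 57
57 mod 10 = 7

Invalid (Luhn sum mod 10 = 7)


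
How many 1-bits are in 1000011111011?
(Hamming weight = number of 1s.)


Counting 1s in 1000011111011

8


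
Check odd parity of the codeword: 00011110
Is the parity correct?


Number of 1s: 4

No, parity error (4 ones)


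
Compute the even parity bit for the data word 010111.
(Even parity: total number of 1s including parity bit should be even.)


Number of 1s in data: 4
Parity bit: 0

0


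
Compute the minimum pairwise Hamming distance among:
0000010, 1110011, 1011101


Comparing all pairs, minimum distance: 4
Can detect 3 errors, correct 1 errors

4


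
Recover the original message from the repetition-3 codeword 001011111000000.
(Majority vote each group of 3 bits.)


Groups: 001, 011, 111, 000, 000
Majority votes: 01100

01100


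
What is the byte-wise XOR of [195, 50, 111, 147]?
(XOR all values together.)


XOR chain: 195 ^ 50 ^ 111 ^ 147 = 13

13


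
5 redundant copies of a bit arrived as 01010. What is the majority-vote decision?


Ones: 2 out of 5
Threshold: 3

0 (2/5 voted 1)


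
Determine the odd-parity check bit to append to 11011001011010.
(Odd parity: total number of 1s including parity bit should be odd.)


Number of 1s in data: 8
Parity bit: 1

1


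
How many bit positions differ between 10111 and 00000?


XOR: 10111
Count of 1s: 4

4


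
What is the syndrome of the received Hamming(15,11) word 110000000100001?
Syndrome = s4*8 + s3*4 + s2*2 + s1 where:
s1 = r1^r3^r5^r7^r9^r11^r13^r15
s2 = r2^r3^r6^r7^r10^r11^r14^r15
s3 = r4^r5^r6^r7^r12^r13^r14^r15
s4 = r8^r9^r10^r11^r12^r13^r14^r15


s1=0, s2=1, s3=1, s4=0

Syndrome = 6 (error at position 6)


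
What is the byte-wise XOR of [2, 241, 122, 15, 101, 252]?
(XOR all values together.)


XOR chain: 2 ^ 241 ^ 122 ^ 15 ^ 101 ^ 252 = 31

31


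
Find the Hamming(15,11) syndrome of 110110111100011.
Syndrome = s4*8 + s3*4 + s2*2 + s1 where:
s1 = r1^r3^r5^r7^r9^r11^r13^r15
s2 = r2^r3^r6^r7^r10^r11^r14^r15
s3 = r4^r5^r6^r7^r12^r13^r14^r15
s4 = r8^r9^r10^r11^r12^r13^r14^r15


s1=1, s2=1, s3=1, s4=1

Syndrome = 15 (error at position 15)


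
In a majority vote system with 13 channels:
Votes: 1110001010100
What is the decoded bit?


Ones: 6 out of 13
Threshold: 7

0 (6/13 voted 1)


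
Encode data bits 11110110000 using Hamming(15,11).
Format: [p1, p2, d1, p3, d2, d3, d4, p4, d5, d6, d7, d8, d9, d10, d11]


Parity bits: p1=0, p2=1, p3=1, p4=0

011111100110000


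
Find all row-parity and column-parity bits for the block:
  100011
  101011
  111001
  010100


Row parities: 1000
Column parities: 100101

Row P: 1000, Col P: 100101, Corner: 1


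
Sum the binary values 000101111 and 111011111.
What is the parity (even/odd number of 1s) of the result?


000101111 = 47
111011111 = 479
Sum = 526 = 1000001110
1s count = 4

even parity (4 ones in 1000001110)


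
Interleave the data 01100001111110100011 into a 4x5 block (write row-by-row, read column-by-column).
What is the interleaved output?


Matrix:
  01100
  00111
  11101
  00011
Read columns: 00101010111001010111

00101010111001010111


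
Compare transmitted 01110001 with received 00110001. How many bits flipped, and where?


XOR: 01000000

1 error(s) at position(s): 1


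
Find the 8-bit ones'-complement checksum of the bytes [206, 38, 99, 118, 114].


Sum = 575 mod 256 = 63
Complement = 192

192


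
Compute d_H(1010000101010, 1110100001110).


XOR: 0100100100100
Count of 1s: 4

4


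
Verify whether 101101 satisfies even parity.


Number of 1s: 4

Yes, parity is correct (4 ones)


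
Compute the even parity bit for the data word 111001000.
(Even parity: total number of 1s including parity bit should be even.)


Number of 1s in data: 4
Parity bit: 0

0


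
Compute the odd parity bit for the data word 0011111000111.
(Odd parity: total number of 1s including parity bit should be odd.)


Number of 1s in data: 8
Parity bit: 1

1


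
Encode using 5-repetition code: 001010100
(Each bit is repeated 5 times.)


Each bit -> 5 copies

000000000011111000001111100000111110000000000


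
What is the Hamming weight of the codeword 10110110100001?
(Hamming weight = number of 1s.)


Counting 1s in 10110110100001

7


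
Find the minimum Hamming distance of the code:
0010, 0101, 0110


Comparing all pairs, minimum distance: 1
Can detect 0 errors, correct 0 errors

1


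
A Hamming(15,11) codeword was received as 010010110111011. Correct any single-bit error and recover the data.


Syndrome = 4: error at position 4

Data: 01010111011 (corrected bit 4)


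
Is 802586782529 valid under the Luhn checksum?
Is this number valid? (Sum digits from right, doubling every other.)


Luhn sum = 64
64 mod 10 = 4

Invalid (Luhn sum mod 10 = 4)


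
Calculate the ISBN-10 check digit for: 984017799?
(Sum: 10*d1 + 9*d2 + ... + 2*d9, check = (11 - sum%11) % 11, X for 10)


Weighted sum: 308
308 mod 11 = 0

Check digit: 0


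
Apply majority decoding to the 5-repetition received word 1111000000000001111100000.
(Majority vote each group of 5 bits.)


Groups: 11110, 00000, 00000, 11111, 00000
Majority votes: 10010

10010


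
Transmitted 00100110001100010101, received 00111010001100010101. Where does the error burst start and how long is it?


XOR: 00011100000000000000

Burst at position 3, length 3


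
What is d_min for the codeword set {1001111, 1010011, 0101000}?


Comparing all pairs, minimum distance: 3
Can detect 2 errors, correct 1 errors

3


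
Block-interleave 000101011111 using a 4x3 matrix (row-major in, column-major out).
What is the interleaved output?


Matrix:
  000
  101
  011
  111
Read columns: 010100110111

010100110111


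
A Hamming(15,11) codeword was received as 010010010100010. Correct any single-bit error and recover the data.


Syndrome = 11: error at position 11

Data: 01000110010 (corrected bit 11)


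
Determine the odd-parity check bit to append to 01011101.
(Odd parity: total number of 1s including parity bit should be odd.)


Number of 1s in data: 5
Parity bit: 0

0


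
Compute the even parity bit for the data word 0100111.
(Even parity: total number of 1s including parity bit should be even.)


Number of 1s in data: 4
Parity bit: 0

0


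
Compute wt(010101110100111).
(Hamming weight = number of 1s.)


Counting 1s in 010101110100111

9


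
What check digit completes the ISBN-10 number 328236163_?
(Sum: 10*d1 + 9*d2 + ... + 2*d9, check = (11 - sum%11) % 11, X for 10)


Weighted sum: 202
202 mod 11 = 4

Check digit: 7


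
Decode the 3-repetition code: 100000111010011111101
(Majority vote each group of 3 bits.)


Groups: 100, 000, 111, 010, 011, 111, 101
Majority votes: 0010111

0010111


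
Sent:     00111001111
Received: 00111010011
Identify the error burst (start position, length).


XOR: 00000011100

Burst at position 6, length 3


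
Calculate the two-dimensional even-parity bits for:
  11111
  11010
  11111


Row parities: 111
Column parities: 11010

Row P: 111, Col P: 11010, Corner: 1


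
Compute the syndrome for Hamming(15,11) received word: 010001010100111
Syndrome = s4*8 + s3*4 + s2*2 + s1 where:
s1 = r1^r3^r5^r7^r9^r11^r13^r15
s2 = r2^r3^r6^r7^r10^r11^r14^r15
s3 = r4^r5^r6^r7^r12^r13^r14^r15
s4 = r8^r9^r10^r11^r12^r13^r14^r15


s1=0, s2=1, s3=0, s4=1

Syndrome = 10 (error at position 10)


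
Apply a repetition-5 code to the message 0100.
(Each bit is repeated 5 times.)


Each bit -> 5 copies

00000111110000000000


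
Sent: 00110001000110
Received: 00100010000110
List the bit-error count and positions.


XOR: 00010011000000

3 error(s) at position(s): 3, 6, 7


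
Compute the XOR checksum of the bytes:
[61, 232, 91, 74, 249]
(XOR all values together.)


XOR chain: 61 ^ 232 ^ 91 ^ 74 ^ 249 = 61

61


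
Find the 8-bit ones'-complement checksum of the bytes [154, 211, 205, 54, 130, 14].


Sum = 768 mod 256 = 0
Complement = 255

255


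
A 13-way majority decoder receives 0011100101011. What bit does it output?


Ones: 7 out of 13
Threshold: 7

1 (7/13 voted 1)


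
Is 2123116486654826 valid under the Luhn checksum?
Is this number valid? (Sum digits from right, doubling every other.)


Luhn sum = 69
69 mod 10 = 9

Invalid (Luhn sum mod 10 = 9)


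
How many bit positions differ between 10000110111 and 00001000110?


XOR: 10001110001
Count of 1s: 5

5


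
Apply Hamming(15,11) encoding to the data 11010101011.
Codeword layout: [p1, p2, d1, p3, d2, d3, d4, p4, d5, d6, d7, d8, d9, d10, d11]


Parity bits: p1=0, p2=1, p3=1, p4=0

011110100101011


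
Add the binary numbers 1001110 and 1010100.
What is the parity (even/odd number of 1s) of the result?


1001110 = 78
1010100 = 84
Sum = 162 = 10100010
1s count = 3

odd parity (3 ones in 10100010)


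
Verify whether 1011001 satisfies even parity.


Number of 1s: 4

Yes, parity is correct (4 ones)


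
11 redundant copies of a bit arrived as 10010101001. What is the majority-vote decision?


Ones: 5 out of 11
Threshold: 6

0 (5/11 voted 1)


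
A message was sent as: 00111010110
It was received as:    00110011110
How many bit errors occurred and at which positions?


XOR: 00001001000

2 error(s) at position(s): 4, 7


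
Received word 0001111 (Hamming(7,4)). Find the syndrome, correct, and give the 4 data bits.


Syndrome = 0: no error detected

Data: 0111 (no errors)


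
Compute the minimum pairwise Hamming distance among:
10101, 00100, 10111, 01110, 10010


Comparing all pairs, minimum distance: 1
Can detect 0 errors, correct 0 errors

1


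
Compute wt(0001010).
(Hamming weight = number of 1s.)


Counting 1s in 0001010

2


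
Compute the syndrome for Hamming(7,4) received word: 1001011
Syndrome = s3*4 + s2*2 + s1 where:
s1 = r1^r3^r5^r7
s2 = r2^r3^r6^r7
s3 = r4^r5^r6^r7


s1=0, s2=0, s3=1

Syndrome = 4 (error at position 4)


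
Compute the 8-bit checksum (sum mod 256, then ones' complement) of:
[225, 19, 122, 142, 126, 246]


Sum = 880 mod 256 = 112
Complement = 143

143


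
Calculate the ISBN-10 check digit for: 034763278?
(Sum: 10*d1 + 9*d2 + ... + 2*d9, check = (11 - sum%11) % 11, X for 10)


Weighted sum: 204
204 mod 11 = 6

Check digit: 5


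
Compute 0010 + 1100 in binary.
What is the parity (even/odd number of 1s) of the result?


0010 = 2
1100 = 12
Sum = 14 = 1110
1s count = 3

odd parity (3 ones in 1110)


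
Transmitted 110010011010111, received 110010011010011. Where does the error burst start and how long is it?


XOR: 000000000000100

Burst at position 12, length 1


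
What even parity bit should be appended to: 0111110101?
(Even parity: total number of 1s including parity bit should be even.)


Number of 1s in data: 7
Parity bit: 1

1


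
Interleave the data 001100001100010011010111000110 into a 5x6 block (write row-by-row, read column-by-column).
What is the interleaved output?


Matrix:
  001100
  001100
  010011
  010111
  000110
Read columns: 000000011011000110110011100110

000000011011000110110011100110


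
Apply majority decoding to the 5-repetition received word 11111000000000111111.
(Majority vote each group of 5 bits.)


Groups: 11111, 00000, 00001, 11111
Majority votes: 1001

1001


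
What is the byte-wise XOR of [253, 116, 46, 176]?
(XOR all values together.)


XOR chain: 253 ^ 116 ^ 46 ^ 176 = 23

23


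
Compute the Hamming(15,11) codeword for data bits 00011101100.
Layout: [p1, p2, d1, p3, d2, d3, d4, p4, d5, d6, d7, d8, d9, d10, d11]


Parity bits: p1=1, p2=0, p3=1, p4=0

100100101101100


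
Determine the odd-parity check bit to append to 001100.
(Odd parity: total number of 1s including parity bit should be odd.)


Number of 1s in data: 2
Parity bit: 1

1


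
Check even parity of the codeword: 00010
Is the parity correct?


Number of 1s: 1

No, parity error (1 ones)


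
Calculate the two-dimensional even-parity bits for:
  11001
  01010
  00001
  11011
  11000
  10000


Row parities: 101001
Column parities: 00001

Row P: 101001, Col P: 00001, Corner: 1


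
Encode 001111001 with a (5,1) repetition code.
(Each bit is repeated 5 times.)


Each bit -> 5 copies

000000000011111111111111111111000000000011111


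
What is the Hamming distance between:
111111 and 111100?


XOR: 000011
Count of 1s: 2

2


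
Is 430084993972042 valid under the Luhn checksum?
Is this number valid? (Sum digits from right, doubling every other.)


Luhn sum = 77
77 mod 10 = 7

Invalid (Luhn sum mod 10 = 7)


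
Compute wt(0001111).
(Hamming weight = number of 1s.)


Counting 1s in 0001111

4


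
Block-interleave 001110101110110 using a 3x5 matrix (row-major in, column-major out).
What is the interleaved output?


Matrix:
  00111
  01011
  10110
Read columns: 001010101111110

001010101111110


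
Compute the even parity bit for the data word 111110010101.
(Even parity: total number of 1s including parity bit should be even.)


Number of 1s in data: 8
Parity bit: 0

0


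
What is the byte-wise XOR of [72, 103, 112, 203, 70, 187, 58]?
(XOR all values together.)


XOR chain: 72 ^ 103 ^ 112 ^ 203 ^ 70 ^ 187 ^ 58 = 83

83


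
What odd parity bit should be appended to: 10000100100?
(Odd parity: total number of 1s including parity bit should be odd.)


Number of 1s in data: 3
Parity bit: 0

0


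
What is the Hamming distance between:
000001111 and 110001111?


XOR: 110000000
Count of 1s: 2

2


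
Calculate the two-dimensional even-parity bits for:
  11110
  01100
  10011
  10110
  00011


Row parities: 00110
Column parities: 10100

Row P: 00110, Col P: 10100, Corner: 0


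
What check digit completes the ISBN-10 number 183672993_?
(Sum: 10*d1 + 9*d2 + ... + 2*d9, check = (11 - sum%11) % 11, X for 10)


Weighted sum: 269
269 mod 11 = 5

Check digit: 6


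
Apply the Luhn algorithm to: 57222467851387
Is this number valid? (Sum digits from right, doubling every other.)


Luhn sum = 63
63 mod 10 = 3

Invalid (Luhn sum mod 10 = 3)


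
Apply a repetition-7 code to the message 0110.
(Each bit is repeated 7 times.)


Each bit -> 7 copies

0000000111111111111110000000


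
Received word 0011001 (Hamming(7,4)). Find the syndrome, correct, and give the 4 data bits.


Syndrome = 0: no error detected

Data: 1001 (no errors)


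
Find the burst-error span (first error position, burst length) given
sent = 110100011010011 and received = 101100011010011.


XOR: 011000000000000

Burst at position 1, length 2


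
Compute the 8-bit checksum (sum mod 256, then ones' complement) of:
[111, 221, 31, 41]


Sum = 404 mod 256 = 148
Complement = 107

107


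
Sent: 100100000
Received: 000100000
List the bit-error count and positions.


XOR: 100000000

1 error(s) at position(s): 0


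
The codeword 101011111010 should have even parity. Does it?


Number of 1s: 8

Yes, parity is correct (8 ones)


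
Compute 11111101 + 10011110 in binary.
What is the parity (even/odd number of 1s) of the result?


11111101 = 253
10011110 = 158
Sum = 411 = 110011011
1s count = 6

even parity (6 ones in 110011011)


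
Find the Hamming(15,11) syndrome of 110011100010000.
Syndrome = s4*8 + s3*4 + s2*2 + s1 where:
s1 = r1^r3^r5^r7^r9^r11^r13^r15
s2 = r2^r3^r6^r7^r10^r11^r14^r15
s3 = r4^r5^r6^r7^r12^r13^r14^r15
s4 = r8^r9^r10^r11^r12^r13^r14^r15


s1=0, s2=0, s3=1, s4=1

Syndrome = 12 (error at position 12)


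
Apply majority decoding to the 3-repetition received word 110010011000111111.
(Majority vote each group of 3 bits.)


Groups: 110, 010, 011, 000, 111, 111
Majority votes: 101011

101011


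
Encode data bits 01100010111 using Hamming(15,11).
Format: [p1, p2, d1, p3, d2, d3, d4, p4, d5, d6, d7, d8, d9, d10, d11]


Parity bits: p1=0, p2=0, p3=1, p4=0

000111000010111


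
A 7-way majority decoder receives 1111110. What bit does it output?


Ones: 6 out of 7
Threshold: 4

1 (6/7 voted 1)


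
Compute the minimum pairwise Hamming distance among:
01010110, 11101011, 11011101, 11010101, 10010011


Comparing all pairs, minimum distance: 1
Can detect 0 errors, correct 0 errors

1


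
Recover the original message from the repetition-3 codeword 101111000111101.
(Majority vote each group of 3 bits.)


Groups: 101, 111, 000, 111, 101
Majority votes: 11011

11011


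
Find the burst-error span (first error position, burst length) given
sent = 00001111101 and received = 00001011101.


XOR: 00000100000

Burst at position 5, length 1


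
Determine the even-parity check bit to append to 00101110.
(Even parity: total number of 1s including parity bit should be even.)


Number of 1s in data: 4
Parity bit: 0

0


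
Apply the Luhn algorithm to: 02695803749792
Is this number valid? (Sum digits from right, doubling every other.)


Luhn sum = 62
62 mod 10 = 2

Invalid (Luhn sum mod 10 = 2)


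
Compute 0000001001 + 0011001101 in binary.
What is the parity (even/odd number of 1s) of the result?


0000001001 = 9
0011001101 = 205
Sum = 214 = 11010110
1s count = 5

odd parity (5 ones in 11010110)


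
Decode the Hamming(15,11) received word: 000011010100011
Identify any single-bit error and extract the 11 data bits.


Syndrome = 0: no error detected

Data: 01100100011 (no errors)


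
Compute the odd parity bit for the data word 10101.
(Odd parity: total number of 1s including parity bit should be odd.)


Number of 1s in data: 3
Parity bit: 0

0


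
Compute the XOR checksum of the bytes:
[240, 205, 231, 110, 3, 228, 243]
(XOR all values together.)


XOR chain: 240 ^ 205 ^ 231 ^ 110 ^ 3 ^ 228 ^ 243 = 160

160


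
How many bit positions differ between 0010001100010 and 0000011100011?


XOR: 0010010000001
Count of 1s: 3

3


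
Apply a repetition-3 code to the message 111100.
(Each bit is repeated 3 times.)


Each bit -> 3 copies

111111111111000000


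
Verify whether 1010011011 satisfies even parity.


Number of 1s: 6

Yes, parity is correct (6 ones)


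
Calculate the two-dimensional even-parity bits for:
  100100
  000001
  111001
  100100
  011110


Row parities: 01000
Column parities: 100110

Row P: 01000, Col P: 100110, Corner: 1


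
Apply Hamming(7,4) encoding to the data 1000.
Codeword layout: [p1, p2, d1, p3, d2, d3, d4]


Parity bits: p1=1, p2=1, p3=0

1110000


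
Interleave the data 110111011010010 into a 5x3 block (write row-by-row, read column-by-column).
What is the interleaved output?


Matrix:
  110
  111
  011
  010
  010
Read columns: 110001111101100

110001111101100


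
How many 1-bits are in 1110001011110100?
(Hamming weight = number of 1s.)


Counting 1s in 1110001011110100

9


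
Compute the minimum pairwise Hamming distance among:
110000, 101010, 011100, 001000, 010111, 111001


Comparing all pairs, minimum distance: 2
Can detect 1 errors, correct 0 errors

2


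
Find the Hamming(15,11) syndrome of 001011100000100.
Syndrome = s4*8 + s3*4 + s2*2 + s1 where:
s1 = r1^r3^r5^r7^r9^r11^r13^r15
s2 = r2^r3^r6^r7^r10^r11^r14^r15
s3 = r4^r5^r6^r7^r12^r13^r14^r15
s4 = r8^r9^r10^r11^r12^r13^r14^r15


s1=0, s2=1, s3=0, s4=1

Syndrome = 10 (error at position 10)


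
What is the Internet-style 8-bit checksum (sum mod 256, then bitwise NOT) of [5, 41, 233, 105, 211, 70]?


Sum = 665 mod 256 = 153
Complement = 102

102


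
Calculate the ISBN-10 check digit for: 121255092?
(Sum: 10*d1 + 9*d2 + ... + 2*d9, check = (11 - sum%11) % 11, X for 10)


Weighted sum: 136
136 mod 11 = 4

Check digit: 7


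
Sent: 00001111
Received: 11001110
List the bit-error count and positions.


XOR: 11000001

3 error(s) at position(s): 0, 1, 7


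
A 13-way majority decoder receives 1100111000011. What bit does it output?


Ones: 7 out of 13
Threshold: 7

1 (7/13 voted 1)


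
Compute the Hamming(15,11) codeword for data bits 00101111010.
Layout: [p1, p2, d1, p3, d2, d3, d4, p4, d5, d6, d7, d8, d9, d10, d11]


Parity bits: p1=0, p2=0, p3=1, p4=1

000101011111010


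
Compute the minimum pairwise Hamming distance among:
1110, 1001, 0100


Comparing all pairs, minimum distance: 2
Can detect 1 errors, correct 0 errors

2


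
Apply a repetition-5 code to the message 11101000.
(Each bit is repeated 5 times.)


Each bit -> 5 copies

1111111111111110000011111000000000000000


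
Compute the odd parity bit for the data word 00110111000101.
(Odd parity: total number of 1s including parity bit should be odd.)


Number of 1s in data: 7
Parity bit: 0

0


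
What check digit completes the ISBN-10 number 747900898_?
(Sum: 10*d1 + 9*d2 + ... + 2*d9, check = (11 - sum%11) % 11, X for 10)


Weighted sum: 300
300 mod 11 = 3

Check digit: 8


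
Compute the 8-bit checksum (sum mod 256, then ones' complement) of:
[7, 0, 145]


Sum = 152 mod 256 = 152
Complement = 103

103


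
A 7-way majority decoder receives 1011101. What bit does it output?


Ones: 5 out of 7
Threshold: 4

1 (5/7 voted 1)


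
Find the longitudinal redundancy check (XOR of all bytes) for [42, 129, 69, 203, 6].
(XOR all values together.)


XOR chain: 42 ^ 129 ^ 69 ^ 203 ^ 6 = 35

35


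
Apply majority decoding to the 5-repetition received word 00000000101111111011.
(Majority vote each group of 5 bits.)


Groups: 00000, 00010, 11111, 11011
Majority votes: 0011

0011


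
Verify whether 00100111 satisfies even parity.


Number of 1s: 4

Yes, parity is correct (4 ones)


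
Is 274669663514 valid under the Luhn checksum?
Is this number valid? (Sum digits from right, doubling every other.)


Luhn sum = 63
63 mod 10 = 3

Invalid (Luhn sum mod 10 = 3)


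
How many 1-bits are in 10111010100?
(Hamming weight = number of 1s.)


Counting 1s in 10111010100

6


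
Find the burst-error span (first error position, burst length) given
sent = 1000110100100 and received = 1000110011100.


XOR: 0000000111000

Burst at position 7, length 3


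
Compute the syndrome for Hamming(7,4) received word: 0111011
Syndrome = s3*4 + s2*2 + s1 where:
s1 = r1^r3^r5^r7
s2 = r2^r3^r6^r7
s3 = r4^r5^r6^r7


s1=0, s2=0, s3=1

Syndrome = 4 (error at position 4)


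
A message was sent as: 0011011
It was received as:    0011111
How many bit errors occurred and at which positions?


XOR: 0000100

1 error(s) at position(s): 4


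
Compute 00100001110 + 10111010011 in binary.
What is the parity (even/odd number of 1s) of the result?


00100001110 = 270
10111010011 = 1491
Sum = 1761 = 11011100001
1s count = 6

even parity (6 ones in 11011100001)


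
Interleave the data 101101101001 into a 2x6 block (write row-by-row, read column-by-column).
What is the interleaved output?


Matrix:
  101101
  101001
Read columns: 110011100011

110011100011


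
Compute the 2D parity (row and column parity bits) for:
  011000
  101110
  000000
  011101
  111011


Row parities: 00001
Column parities: 010000

Row P: 00001, Col P: 010000, Corner: 1


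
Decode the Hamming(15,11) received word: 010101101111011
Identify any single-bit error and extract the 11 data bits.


Syndrome = 2: error at position 2

Data: 00111111011 (corrected bit 2)


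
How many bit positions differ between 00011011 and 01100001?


XOR: 01111010
Count of 1s: 5

5


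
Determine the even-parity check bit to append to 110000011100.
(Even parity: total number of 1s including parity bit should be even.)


Number of 1s in data: 5
Parity bit: 1

1


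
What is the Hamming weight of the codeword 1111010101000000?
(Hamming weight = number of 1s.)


Counting 1s in 1111010101000000

7


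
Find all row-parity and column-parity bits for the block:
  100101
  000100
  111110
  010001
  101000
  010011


Row parities: 111001
Column parities: 110101

Row P: 111001, Col P: 110101, Corner: 0


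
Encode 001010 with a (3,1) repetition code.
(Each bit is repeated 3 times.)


Each bit -> 3 copies

000000111000111000


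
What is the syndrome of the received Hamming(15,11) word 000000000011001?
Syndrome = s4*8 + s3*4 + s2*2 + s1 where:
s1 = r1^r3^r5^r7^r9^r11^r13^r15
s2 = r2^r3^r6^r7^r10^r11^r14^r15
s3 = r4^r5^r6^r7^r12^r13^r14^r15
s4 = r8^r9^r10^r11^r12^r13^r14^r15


s1=0, s2=0, s3=0, s4=1

Syndrome = 8 (error at position 8)


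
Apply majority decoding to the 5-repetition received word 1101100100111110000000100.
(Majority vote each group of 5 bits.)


Groups: 11011, 00100, 11111, 00000, 00100
Majority votes: 10100

10100


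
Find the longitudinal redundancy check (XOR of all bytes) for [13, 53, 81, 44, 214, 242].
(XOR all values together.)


XOR chain: 13 ^ 53 ^ 81 ^ 44 ^ 214 ^ 242 = 97

97


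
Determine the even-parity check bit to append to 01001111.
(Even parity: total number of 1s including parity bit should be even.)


Number of 1s in data: 5
Parity bit: 1

1


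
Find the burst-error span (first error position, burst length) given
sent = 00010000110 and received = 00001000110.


XOR: 00011000000

Burst at position 3, length 2


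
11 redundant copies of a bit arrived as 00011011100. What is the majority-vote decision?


Ones: 5 out of 11
Threshold: 6

0 (5/11 voted 1)


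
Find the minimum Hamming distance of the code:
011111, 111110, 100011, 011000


Comparing all pairs, minimum distance: 2
Can detect 1 errors, correct 0 errors

2


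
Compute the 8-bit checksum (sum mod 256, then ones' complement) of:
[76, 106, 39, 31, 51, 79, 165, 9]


Sum = 556 mod 256 = 44
Complement = 211

211


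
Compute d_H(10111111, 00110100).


XOR: 10001011
Count of 1s: 4

4


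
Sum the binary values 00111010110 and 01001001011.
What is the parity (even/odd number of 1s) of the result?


00111010110 = 470
01001001011 = 587
Sum = 1057 = 10000100001
1s count = 3

odd parity (3 ones in 10000100001)


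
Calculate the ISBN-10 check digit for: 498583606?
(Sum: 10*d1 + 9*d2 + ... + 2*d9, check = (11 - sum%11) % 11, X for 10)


Weighted sum: 319
319 mod 11 = 0

Check digit: 0


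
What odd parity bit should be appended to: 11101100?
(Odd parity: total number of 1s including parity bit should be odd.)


Number of 1s in data: 5
Parity bit: 0

0


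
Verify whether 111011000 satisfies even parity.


Number of 1s: 5

No, parity error (5 ones)


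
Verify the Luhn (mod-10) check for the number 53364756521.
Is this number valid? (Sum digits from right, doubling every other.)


Luhn sum = 44
44 mod 10 = 4

Invalid (Luhn sum mod 10 = 4)


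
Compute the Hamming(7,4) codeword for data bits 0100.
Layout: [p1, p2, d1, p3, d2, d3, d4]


Parity bits: p1=1, p2=0, p3=1

1001100


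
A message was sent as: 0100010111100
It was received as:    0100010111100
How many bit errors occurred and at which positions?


XOR: 0000000000000

0 errors (received matches sent)


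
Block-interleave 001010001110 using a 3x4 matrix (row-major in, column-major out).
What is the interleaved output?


Matrix:
  0010
  1000
  1110
Read columns: 011001101000

011001101000


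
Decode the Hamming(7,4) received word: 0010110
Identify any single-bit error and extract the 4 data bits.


Syndrome = 0: no error detected

Data: 1110 (no errors)


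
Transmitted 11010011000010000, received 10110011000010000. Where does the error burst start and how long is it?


XOR: 01100000000000000

Burst at position 1, length 2


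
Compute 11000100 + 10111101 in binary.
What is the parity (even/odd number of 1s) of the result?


11000100 = 196
10111101 = 189
Sum = 385 = 110000001
1s count = 3

odd parity (3 ones in 110000001)


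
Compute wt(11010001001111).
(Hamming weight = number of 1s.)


Counting 1s in 11010001001111

8


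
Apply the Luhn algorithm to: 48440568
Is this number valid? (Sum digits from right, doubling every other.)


Luhn sum = 44
44 mod 10 = 4

Invalid (Luhn sum mod 10 = 4)


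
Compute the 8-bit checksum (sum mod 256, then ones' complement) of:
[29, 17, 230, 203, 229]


Sum = 708 mod 256 = 196
Complement = 59

59


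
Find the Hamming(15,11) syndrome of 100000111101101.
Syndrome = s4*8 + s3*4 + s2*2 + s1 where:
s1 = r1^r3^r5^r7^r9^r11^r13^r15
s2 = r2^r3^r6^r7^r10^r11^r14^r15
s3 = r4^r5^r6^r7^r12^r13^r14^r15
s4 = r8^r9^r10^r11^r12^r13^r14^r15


s1=1, s2=1, s3=0, s4=0

Syndrome = 3 (error at position 3)


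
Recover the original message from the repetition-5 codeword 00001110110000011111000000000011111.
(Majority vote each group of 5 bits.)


Groups: 00001, 11011, 00000, 11111, 00000, 00000, 11111
Majority votes: 0101001

0101001


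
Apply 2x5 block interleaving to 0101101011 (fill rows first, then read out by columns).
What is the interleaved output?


Matrix:
  01011
  01011
Read columns: 0011001111

0011001111


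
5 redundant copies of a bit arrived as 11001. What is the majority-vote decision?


Ones: 3 out of 5
Threshold: 3

1 (3/5 voted 1)


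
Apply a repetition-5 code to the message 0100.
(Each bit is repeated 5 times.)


Each bit -> 5 copies

00000111110000000000


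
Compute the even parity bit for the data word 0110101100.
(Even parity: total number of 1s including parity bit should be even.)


Number of 1s in data: 5
Parity bit: 1

1


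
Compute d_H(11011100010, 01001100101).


XOR: 10010000111
Count of 1s: 5

5


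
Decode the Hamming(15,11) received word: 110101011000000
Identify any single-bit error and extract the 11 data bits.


Syndrome = 0: no error detected

Data: 00101000000 (no errors)
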